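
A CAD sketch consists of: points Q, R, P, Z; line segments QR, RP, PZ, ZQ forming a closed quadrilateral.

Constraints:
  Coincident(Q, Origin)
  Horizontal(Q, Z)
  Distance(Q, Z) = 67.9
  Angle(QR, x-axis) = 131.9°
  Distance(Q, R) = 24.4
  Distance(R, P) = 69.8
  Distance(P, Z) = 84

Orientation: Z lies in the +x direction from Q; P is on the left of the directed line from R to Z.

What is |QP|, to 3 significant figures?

77.9

Q is at the origin; QZ is horizontal with |QZ| = 67.9 and Z in +x, so Z = (67.9, 0). QR runs at 131.9° with |QR| = 24.4, so R = (-16.3, 18.2). P is determined by |RP| = 69.8 and |PZ| = 84.0 together: it lies at the intersection of circle(R, 69.8) and circle(Z, 84.0). With |RZ| = 86.1, the foot of the radical line on RZ is 30.4 from R and the perpendicular offset is √(69.8² − 30.4²) = 62.8. Taking the left-of-RZ solution: P = (26.7, 73.2).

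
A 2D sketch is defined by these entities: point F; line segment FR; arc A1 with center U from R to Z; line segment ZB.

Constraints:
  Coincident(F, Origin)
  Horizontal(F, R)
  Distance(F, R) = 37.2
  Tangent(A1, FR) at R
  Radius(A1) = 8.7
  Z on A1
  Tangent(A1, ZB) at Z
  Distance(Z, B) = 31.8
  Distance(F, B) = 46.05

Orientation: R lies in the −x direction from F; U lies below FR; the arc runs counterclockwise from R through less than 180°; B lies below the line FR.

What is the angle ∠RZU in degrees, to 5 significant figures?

25.902°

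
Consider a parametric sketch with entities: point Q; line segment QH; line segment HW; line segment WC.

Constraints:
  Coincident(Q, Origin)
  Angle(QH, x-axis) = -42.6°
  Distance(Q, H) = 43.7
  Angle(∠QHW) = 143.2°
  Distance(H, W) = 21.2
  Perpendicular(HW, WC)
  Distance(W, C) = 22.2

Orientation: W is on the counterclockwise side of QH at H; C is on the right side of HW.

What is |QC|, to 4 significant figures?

74.15

∠QHW = 143.2°, so HW runs at -42.6° + (180° − 143.2°) = -5.800° from the x-axis; with |HW| = 21.2, W = H + 21.2·(cos -5.800°, sin -5.800°) = (53.26, -31.72). The perpendicularity gives WC at right angles to HW; with |WC| = 22.2 on the right of HW, C = W + 22.2·(-0.1011, -0.9949) = (51.02, -53.81). Then |QC| = |C − Q| = 74.15.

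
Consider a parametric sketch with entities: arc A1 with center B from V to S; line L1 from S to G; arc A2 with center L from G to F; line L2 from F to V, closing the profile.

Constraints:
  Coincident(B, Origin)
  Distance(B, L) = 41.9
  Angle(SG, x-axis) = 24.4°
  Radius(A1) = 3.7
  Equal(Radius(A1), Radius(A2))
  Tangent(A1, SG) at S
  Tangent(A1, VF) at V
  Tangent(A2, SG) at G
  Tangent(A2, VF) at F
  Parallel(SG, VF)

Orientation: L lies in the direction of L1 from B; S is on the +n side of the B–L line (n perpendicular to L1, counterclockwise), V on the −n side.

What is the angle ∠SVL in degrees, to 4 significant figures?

84.95°

B is at the origin and L lies 41.9 along u from B, so L = 41.9·u = (38.16, 17.31). Tangency of A1 to both parallel lines with radius 3.7 puts S and V at B ± 3.7·n: S = (-1.528, 3.370), V = (1.528, -3.370). Then cos ∠SVL = VS·VL / (|VS||VL|), giving 84.95°.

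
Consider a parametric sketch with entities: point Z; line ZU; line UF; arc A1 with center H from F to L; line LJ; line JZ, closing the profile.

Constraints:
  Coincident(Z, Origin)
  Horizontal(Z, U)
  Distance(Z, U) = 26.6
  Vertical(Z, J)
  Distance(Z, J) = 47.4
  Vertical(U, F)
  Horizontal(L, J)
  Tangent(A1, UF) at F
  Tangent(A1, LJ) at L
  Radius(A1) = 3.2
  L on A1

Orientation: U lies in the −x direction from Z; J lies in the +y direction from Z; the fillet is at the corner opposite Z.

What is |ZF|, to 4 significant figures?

51.59

Z is at the origin; Z and U share the same y with |ZU| = 26.6 and U on the −x side, so U = (-26.60, 0.000). ZJ is vertical with |ZJ| = 47.4 and J on the +y side, so J = (0.000, 47.40). The virtual corner opposite Z is at (-26.60, 47.40). Since A1 is tangent to UF there, HF ⟂ UF and since A1 is tangent to LJ there, HL ⟂ LJ, with radius 3.2, so the center H sits 3.2 in from both sides at H = (-23.40, 44.20). That places the tangent points at F = (-26.60, 44.20) on UF and L = (-23.40, 47.40) on LJ. Then |ZF| = |F − Z| = 51.59.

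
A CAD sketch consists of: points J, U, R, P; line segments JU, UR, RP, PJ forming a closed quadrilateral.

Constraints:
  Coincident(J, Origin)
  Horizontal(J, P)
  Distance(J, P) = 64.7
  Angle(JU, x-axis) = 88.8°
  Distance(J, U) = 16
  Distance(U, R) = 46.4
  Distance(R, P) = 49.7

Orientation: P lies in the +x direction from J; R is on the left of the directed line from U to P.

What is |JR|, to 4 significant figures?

57.23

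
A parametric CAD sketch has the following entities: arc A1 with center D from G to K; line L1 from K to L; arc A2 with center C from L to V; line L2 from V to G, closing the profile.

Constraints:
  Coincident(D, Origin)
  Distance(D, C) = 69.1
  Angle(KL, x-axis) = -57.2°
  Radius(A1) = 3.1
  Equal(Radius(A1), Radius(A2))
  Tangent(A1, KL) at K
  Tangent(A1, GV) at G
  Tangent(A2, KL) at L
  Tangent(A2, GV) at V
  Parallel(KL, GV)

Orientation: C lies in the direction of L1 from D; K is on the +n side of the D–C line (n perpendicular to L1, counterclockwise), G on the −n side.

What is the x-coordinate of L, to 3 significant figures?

40.0

The slot axis is L1's direction at -57.2°, so u = (cos -57.2°, sin -57.2°) = (0.542, -0.841) and n = (−sin -57.2°, cos -57.2°) = (0.841, 0.542). D is at the origin and C lies 69.1 along u from D, so C = 69.1·u = (37.4, -58.1). Tangency of A1 to both parallel lines with radius 3.1 puts K and G at D ± 3.1·n: K = (2.61, 1.68), G = (-2.61, -1.68). Equal radii place L and V the same way about C: L = C + 3.1·n = (40.0, -56.4), V = C − 3.1·n = (34.8, -59.8). So L.x = 40.0.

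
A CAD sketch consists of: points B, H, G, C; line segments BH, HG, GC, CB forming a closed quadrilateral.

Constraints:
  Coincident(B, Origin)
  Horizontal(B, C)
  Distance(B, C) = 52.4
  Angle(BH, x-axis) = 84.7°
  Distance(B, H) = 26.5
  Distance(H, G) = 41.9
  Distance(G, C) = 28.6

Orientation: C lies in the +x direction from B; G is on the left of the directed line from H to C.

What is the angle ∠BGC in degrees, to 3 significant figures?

74.6°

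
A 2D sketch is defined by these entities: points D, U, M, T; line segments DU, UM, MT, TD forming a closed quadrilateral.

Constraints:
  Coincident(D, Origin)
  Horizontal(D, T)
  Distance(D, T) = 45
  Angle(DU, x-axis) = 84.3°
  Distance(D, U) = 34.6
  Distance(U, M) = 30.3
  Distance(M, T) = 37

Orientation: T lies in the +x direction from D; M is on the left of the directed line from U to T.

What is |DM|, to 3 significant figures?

48.8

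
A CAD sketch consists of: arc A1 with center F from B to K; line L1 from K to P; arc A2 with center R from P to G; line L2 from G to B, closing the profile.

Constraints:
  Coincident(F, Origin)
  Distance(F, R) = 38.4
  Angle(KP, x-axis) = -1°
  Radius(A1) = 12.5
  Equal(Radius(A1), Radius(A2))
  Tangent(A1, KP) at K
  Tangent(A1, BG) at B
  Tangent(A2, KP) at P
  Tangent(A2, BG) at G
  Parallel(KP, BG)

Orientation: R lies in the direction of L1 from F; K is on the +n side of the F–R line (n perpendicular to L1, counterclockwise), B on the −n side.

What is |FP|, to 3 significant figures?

40.4

The slot axis is L1's direction at -1.0°, so u = (cos -1.0°, sin -1.0°) = (1.00, -0.0175) and n = (−sin -1.0°, cos -1.0°) = (0.0175, 1.00). F is at the origin and R lies 38.4 along u from F, so R = 38.4·u = (38.4, -0.670). Tangency of A1 to both parallel lines with radius 12.5 puts K and B at F ± 12.5·n: K = (0.218, 12.5), B = (-0.218, -12.5). Equal radii place P and G the same way about R: P = R + 12.5·n = (38.6, 11.8), G = R − 12.5·n = (38.2, -13.2). Then |FP| = |P − F| = 40.4.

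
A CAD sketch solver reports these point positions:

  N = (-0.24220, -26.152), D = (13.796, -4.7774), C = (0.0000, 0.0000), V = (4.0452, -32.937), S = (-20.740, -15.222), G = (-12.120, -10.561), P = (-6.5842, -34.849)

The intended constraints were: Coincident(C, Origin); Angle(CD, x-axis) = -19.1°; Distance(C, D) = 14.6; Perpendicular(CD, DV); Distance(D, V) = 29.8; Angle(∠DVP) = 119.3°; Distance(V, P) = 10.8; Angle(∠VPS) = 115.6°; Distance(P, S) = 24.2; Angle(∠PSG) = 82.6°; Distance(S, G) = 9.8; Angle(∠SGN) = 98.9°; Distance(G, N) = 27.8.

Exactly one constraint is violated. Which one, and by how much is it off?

Distance(G, N) = 27.8 — off by 8.20.

C = (0.00, 0.00) ✓; CD at -19.10° ✓; |CD| = 14.60 ✓; ∠(CD, DV) = 90.00° ✓; |DV| = 29.80 ✓; ∠DVP = 119.3° ✓; |VP| = 10.80 ✓; ∠VPS = 115.6° ✓; |PS| = 24.20 ✓; ∠PSG = 82.60° ✓; |SG| = 9.799 ✓; ∠SGN = 98.90° ✓; |GN| = 19.60 ✗.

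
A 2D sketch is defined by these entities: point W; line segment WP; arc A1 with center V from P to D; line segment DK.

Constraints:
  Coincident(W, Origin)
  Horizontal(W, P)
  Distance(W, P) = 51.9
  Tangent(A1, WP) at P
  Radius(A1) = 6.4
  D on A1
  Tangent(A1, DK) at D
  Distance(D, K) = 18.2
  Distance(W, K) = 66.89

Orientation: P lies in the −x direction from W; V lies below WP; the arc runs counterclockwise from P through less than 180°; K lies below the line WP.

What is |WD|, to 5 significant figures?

58.226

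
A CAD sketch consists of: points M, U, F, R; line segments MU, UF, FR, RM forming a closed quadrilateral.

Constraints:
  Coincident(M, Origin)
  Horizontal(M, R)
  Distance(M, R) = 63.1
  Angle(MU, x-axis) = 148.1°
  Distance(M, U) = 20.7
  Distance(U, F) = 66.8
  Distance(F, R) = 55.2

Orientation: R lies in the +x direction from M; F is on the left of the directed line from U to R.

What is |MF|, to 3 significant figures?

61.5

M is at the origin; MR is horizontal with |MR| = 63.1 and R in +x, so R = (63.1, 0). MU runs at 148.1° with |MU| = 20.7, so U = (-17.6, 10.9). F is determined by |UF| = 66.8 and |FR| = 55.2 together: it lies at the intersection of circle(U, 66.8) and circle(R, 55.2). With |UR| = 81.4, the foot of the radical line on UR is 49.4 from U and the perpendicular offset is √(66.8² − 49.4²) = 45.0. Taking the left-of-UR solution: F = (37.4, 48.9).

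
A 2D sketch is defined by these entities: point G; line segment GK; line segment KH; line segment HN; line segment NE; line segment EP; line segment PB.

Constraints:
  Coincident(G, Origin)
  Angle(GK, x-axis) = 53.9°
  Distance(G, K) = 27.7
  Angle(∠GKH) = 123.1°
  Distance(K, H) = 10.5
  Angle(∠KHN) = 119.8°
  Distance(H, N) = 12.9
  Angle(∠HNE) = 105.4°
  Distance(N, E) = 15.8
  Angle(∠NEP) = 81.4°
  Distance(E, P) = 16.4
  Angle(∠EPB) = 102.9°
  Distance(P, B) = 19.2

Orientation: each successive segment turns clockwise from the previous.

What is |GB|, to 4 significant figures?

37.05

G is at the origin; GK runs at 53.9° with length 27.7, so K = (16.32, 22.38). ∠GKH = 123.1° gives KH at -3.000° from the x-axis; with |KH| = 10.5, H = (26.81, 21.83). ∠KHN = 119.8° gives HN at -63.20° from the x-axis; with |HN| = 12.9, N = (32.62, 10.32). ∠HNE = 105.4° gives NE at -137.8° from the x-axis; with |NE| = 15.8, E = (20.92, -0.2958). ∠NEP = 81.4° gives EP at 123.6° from the x-axis; with |EP| = 16.4, P = (11.84, 13.36). ∠EPB = 102.9° gives PB at 46.50° from the x-axis; with |PB| = 19.2, B = (25.06, 27.29). Then |GB| = |B − G| = 37.05.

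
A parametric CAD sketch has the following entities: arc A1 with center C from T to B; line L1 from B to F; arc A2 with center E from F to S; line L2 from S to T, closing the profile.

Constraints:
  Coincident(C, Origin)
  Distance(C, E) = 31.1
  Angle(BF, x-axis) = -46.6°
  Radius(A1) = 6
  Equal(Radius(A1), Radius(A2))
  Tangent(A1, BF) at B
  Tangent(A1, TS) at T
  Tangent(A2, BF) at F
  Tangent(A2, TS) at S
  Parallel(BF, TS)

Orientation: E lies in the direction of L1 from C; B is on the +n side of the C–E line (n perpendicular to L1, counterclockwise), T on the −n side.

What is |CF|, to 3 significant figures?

31.7

The slot axis is L1's direction at -46.6°, so u = (cos -46.6°, sin -46.6°) = (0.687, -0.727) and n = (−sin -46.6°, cos -46.6°) = (0.727, 0.687). C is at the origin and E lies 31.1 along u from C, so E = 31.1·u = (21.4, -22.6). Tangency of A1 to both parallel lines with radius 6.0 puts B and T at C ± 6.0·n: B = (4.36, 4.12), T = (-4.36, -4.12). Equal radii place F and S the same way about E: F = E + 6.0·n = (25.7, -18.5), S = E − 6.0·n = (17.0, -26.7). Then |CF| = |F − C| = 31.7.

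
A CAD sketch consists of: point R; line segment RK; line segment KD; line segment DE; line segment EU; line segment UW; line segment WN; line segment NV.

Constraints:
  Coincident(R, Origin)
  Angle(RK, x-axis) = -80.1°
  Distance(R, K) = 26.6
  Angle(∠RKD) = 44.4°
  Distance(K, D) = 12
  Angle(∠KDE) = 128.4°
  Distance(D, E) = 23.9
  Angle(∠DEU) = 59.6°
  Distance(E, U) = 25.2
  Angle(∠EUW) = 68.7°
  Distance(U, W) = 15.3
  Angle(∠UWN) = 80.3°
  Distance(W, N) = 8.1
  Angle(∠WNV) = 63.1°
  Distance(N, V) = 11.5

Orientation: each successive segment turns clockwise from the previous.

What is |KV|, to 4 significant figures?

18.38

R is at the origin; RK runs at -80.1° with length 26.6, so K = (4.573, -26.20). ∠RKD = 44.4° gives KD at 144.3° from the x-axis; with |KD| = 12.0, D = (-5.172, -19.20). ∠KDE = 128.4° gives DE at 92.70° from the x-axis; with |DE| = 23.9, E = (-6.298, 4.672). ∠DEU = 59.6° gives EU at -27.70° from the x-axis; with |EU| = 25.2, U = (16.01, -7.042). ∠EUW = 68.7° gives UW at -139.0° from the x-axis; with |UW| = 15.3, W = (4.467, -17.08). ∠UWN = 80.3° gives WN at 121.3° from the x-axis; with |WN| = 8.1, N = (0.2592, -10.16). ∠WNV = 63.1° gives NV at 4.400° from the x-axis; with |NV| = 11.5, V = (11.73, -9.276). Then |KV| = |V − K| = 18.38.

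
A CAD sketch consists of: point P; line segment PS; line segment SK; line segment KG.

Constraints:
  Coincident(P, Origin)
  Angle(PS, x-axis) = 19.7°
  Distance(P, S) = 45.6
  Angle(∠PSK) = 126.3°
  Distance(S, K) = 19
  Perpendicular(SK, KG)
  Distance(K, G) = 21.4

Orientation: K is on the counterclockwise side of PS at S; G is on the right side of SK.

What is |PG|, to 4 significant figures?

74.14

∠PSK = 126.3°, so SK runs at 19.7° + (180° − 126.3°) = 73.40° from the x-axis; with |SK| = 19.0, K = S + 19.0·(cos 73.40°, sin 73.40°) = (48.36, 33.58). The perpendicularity gives KG at right angles to SK; with |KG| = 21.4 on the right of SK, G = K + 21.4·(0.9583, -0.2857) = (68.87, 27.47). Then |PG| = |G − P| = 74.14.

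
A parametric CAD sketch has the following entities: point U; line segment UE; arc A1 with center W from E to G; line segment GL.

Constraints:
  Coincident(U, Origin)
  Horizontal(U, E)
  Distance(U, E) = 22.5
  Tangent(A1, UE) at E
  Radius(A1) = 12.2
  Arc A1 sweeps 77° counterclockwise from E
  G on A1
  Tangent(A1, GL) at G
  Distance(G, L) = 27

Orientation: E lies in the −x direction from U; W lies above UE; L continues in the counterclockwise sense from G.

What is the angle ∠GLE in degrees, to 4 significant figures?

13.67°

U is at the origin; U and E share the same y with |UE| = 22.5 and E on the −x side, so E = (-22.50, 0.000). Tangency of A1 to UE means the radius WE is perpendicular to UE, so W = E + (0, 12.2) = (-22.50, 12.20). On A1, E sits at bearing -90° from W; a 77° counterclockwise sweep puts G at bearing -13°, so G = W + 12.2·(cos -13°, sin -13°) = (-10.61, 9.456). Since A1 is tangent to GL there, WG ⟂ GL, so GL runs along (−sin -13°, cos -13°); with |GL| = 27.0, L = (-4.539, 35.76). Then cos ∠GLE = LG·LE / (|LG||LE|), giving 13.67°.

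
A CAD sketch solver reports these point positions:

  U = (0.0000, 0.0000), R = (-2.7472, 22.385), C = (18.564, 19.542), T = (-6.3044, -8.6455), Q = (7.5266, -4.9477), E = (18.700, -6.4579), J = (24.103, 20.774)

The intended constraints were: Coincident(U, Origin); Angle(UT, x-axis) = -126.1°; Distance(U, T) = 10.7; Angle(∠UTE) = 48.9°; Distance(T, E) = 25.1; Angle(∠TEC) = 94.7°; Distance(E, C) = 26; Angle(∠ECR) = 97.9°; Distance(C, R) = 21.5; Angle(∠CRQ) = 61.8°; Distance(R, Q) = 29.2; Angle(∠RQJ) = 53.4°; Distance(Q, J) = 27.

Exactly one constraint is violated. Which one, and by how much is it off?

Distance(Q, J) = 27 — off by 3.60.

U = (0.00, 0.00) ✓; UT at -126.1° ✓; |UT| = 10.70 ✓; ∠UTE = 48.90° ✓; |TE| = 25.10 ✓; ∠TEC = 94.70° ✓; |EC| = 26.00 ✓; ∠ECR = 97.90° ✓; |CR| = 21.50 ✓; ∠CRQ = 61.80° ✓; |RQ| = 29.20 ✓; ∠RQJ = 53.40° ✓; |QJ| = 30.60 ✗.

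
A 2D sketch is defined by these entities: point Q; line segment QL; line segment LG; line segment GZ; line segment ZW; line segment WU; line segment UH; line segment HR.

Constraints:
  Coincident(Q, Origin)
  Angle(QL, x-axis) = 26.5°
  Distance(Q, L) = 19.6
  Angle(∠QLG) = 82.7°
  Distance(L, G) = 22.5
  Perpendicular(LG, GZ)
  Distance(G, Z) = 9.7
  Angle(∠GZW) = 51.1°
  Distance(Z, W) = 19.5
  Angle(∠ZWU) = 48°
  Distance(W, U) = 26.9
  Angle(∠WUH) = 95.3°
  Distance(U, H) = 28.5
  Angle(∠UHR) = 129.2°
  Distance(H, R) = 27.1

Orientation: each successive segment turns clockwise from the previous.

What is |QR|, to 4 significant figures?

32.23

Q is at the origin; QL runs at 26.5° with length 19.6, so L = (17.54, 8.745). ∠QLG = 82.7° gives LG at -70.80° from the x-axis; with |LG| = 22.5, G = (24.94, -12.50). The perpendicularity gives GZ at right angles to LG, so GZ runs at -160.8°; with |GZ| = 9.7, Z = (15.78, -15.69). ∠GZW = 51.1° gives ZW at 70.30° from the x-axis; with |ZW| = 19.5, W = (22.35, 2.666). ∠ZWU = 48.0° gives WU at -61.70° from the x-axis; with |WU| = 26.9, U = (35.11, -21.02). ∠WUH = 95.3° gives UH at -146.4° from the x-axis; with |UH| = 28.5, H = (11.37, -36.79). ∠UHR = 129.2° gives HR at 162.8° from the x-axis; with |HR| = 27.1, R = (-14.52, -28.78). Then |QR| = |R − Q| = 32.23.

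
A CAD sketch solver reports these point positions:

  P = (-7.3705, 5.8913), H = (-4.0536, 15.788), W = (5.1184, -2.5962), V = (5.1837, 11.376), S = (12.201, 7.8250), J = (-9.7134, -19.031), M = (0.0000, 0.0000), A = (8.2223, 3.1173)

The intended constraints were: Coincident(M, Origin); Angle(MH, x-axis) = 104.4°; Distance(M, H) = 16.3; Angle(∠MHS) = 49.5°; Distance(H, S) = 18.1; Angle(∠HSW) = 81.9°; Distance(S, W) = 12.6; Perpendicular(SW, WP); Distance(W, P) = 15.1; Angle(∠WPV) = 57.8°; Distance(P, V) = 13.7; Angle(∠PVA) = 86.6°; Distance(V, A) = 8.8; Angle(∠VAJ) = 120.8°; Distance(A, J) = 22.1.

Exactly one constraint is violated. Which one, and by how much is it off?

Distance(A, J) = 22.1 — off by 6.40.

M = (0.00, 0.00) ✓; MH at 104.4° ✓; |MH| = 16.30 ✓; ∠MHS = 49.50° ✓; |HS| = 18.10 ✓; ∠HSW = 81.90° ✓; |SW| = 12.60 ✓; ∠(SW, WP) = 90.00° ✓; |WP| = 15.10 ✓; ∠WPV = 57.80° ✓; |PV| = 13.70 ✓; ∠PVA = 86.60° ✓; |VA| = 8.800 ✓; ∠VAJ = 120.8° ✓; |AJ| = 28.50 ✗.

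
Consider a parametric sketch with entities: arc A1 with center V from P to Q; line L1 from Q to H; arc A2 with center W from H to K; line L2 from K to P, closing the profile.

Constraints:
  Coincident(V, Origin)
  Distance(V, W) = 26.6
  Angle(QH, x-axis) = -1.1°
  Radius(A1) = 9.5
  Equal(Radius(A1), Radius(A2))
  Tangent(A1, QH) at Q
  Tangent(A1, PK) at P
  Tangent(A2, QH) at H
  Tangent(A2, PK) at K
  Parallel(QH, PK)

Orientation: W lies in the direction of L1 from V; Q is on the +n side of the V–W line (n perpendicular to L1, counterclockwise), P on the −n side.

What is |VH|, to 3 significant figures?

28.2

The slot axis is L1's direction at -1.1°, so u = (cos -1.1°, sin -1.1°) = (1.00, -0.0192) and n = (−sin -1.1°, cos -1.1°) = (0.0192, 1.00). V is at the origin and W lies 26.6 along u from V, so W = 26.6·u = (26.6, -0.511). Tangency of A1 to both parallel lines with radius 9.5 puts Q and P at V ± 9.5·n: Q = (0.182, 9.50), P = (-0.182, -9.50). Equal radii place H and K the same way about W: H = W + 9.5·n = (26.8, 8.99), K = W − 9.5·n = (26.4, -10.0). Then |VH| = |H − V| = 28.2.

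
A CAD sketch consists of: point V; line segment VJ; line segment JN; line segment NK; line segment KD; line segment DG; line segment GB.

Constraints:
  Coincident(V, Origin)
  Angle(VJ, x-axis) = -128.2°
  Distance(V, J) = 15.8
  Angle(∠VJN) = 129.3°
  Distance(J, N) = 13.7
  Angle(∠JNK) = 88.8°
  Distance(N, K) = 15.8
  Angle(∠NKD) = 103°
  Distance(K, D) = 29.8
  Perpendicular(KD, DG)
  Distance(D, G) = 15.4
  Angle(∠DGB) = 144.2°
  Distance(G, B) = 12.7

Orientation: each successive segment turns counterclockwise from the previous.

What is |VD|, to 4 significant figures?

11.27

V is at the origin; VJ runs at -128.2° with length 15.8, so J = (-9.771, -12.42). ∠VJN = 129.3° gives JN at -77.50° from the x-axis; with |JN| = 13.7, N = (-6.806, -25.79). ∠JNK = 88.8° gives NK at 13.70° from the x-axis; with |NK| = 15.8, K = (8.545, -22.05). ∠NKD = 103.0° gives KD at 90.70° from the x-axis; with |KD| = 29.8, D = (8.181, 7.748). Then |VD| = |D − V| = 11.27.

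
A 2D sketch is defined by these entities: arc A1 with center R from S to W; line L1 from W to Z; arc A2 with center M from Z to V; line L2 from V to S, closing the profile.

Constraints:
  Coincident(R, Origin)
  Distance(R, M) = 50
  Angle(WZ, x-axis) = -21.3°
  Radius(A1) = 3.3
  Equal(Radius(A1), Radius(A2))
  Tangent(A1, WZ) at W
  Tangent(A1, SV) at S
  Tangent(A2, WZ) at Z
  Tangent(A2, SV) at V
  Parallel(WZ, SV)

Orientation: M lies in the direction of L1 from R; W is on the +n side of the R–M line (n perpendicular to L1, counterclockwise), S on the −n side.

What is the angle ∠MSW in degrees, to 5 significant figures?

86.224°

The slot axis is L1's direction at -21.3°, so u = (cos -21.3°, sin -21.3°) = (0.93169, -0.36325) and n = (−sin -21.3°, cos -21.3°) = (0.36325, 0.93169). R is at the origin and M lies 50.0 along u from R, so M = 50.0·u = (46.585, -18.163). Tangency of A1 to both parallel lines with radius 3.3 puts W and S at R ± 3.3·n: W = (1.1987, 3.0746), S = (-1.1987, -3.0746). Then cos ∠MSW = SM·SW / (|SM||SW|), giving 86.224°.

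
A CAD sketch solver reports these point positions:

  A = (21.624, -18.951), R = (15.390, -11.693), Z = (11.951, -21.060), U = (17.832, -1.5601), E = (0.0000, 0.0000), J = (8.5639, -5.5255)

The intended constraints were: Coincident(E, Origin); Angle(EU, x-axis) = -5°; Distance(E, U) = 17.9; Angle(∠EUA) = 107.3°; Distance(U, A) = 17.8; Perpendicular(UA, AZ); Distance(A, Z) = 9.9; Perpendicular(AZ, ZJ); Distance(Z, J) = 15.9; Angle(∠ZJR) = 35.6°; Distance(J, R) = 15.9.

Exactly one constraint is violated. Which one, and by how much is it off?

Distance(J, R) = 15.9 — off by 6.70.

E = (0.00, 0.00) ✓; EU at -5.000° ✓; |EU| = 17.90 ✓; ∠EUA = 107.3° ✓; |UA| = 17.80 ✓; ∠(UA, AZ) = 90.00° ✓; |AZ| = 9.900 ✓; ∠(AZ, ZJ) = 90.00° ✓; |ZJ| = 15.90 ✓; ∠ZJR = 35.60° ✓; |JR| = 9.200 ✗.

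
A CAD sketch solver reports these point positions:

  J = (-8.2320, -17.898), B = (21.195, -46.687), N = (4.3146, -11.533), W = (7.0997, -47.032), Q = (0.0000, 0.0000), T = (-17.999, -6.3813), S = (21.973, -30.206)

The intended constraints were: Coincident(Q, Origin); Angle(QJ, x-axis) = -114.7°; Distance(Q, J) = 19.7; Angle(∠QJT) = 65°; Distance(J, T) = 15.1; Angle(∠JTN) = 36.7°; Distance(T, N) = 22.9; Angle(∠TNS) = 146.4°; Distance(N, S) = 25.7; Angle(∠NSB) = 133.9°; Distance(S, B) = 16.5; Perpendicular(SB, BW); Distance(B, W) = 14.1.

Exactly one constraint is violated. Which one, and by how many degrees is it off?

Perpendicular(SB, BW) — off by 4.10°.

Q = (0.00, 0.00) ✓; QJ at -114.7° ✓; |QJ| = 19.70 ✓; ∠QJT = 65.00° ✓; |JT| = 15.10 ✓; ∠JTN = 36.70° ✓; |TN| = 22.90 ✓; ∠TNS = 146.4° ✓; |NS| = 25.70 ✓; ∠NSB = 133.9° ✓; |SB| = 16.50 ✓; ∠(SB, BW) = 85.90° ✗; |BW| = 14.10 ✓.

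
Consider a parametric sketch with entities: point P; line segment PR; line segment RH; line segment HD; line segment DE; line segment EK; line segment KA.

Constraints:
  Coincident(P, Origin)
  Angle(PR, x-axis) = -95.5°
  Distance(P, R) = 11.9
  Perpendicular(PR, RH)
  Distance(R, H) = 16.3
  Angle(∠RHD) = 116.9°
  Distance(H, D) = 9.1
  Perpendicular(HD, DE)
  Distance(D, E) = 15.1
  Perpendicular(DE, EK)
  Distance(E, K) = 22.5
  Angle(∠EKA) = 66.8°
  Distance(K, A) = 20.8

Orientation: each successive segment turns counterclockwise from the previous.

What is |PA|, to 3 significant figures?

25.4

DE ⟂ EK, so EK runs at -122°; with |EK| = 22.5, K = (-4.85, -16.6). ∠EKA = 66.8° gives KA at -9.20° from the x-axis; with |KA| = 20.8, A = (15.7, -20.0). Then |PA| = |A − P| = 25.4.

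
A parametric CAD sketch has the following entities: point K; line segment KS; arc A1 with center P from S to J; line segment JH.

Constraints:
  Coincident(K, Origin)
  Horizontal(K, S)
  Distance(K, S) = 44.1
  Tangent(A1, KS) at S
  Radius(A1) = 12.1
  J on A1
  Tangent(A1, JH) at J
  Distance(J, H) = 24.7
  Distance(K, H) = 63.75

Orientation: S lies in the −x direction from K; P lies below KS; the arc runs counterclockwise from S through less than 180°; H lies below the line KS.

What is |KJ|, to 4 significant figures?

57.82

K is at the origin; K and S share the same y with |KS| = 44.1 and S on the −x side, so S = (-44.10, 0.000). The tangent condition forces PS to be normal to KS, so P = S + (0, -12.1) = (-44.10, -12.10). Since PJ ⟂ JH (tangency), |PH| = √(12.1² + 24.7²) = 27.50 regardless of where J sits on A1. So H lies on both circle(K, 63.75) and circle(P, 27.50); the below-KS intersection is H = (-50.55, -38.84). J is the foot of the tangent from H: J = (-55.91, -14.72).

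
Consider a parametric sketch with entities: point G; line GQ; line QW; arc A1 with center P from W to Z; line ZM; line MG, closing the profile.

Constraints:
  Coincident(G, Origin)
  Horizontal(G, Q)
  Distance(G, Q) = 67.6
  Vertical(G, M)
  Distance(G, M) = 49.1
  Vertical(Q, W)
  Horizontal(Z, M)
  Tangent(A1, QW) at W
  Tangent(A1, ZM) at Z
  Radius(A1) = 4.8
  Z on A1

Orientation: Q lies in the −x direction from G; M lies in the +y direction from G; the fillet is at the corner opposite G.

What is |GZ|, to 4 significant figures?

79.72

The virtual corner opposite G is at (-67.60, 49.10). A1 meets QW tangentially, so PW is at right angles to QW and the tangent condition forces PZ to be normal to ZM, with radius 4.8, so the center P sits 4.8 in from both sides at P = (-62.80, 44.30). That places the tangent points at W = (-67.60, 44.30) on QW and Z = (-62.80, 49.10) on ZM. Then |GZ| = |Z − G| = 79.72.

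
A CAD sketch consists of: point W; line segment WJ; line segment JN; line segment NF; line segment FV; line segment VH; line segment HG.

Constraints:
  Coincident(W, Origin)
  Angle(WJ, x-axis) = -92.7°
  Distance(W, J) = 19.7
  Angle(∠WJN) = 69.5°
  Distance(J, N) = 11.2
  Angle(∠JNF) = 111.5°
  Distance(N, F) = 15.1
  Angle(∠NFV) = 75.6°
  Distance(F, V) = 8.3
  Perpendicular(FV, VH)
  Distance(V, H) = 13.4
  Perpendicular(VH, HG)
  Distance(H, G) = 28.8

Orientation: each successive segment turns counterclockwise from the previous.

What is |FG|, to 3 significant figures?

24.5

FV is perpendicular to VH, so VH runs at -79.3°; with |VH| = 13.4, H = (5.04, -15.9). The perpendicularity gives HG at right angles to VH, so HG runs at 10.7°; with |HG| = 28.8, G = (33.3, -10.5). Then |FG| = |G − F| = 24.5.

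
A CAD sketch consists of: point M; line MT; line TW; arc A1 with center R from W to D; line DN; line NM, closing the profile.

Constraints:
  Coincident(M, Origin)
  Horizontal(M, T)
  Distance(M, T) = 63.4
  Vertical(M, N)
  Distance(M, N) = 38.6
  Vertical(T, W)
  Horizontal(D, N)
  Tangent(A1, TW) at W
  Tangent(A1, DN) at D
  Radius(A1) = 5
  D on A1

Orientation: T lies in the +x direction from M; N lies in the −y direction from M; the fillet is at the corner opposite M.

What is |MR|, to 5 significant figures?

67.376

M is at the origin; MT is horizontal with |MT| = 63.4 and T on the +x side, so T = (63.400, 0.0000). M and N share the same x with |MN| = 38.6 and N on the −y side, so N = (0.0000, -38.600). The virtual corner opposite M is at (63.400, -38.600). A1 meets TW tangentially, so RW is at right angles to TW and tangency of A1 to DN means the radius RD is perpendicular to DN, with radius 5.0, so the center R sits 5.0 in from both sides at R = (58.400, -33.600). Then |MR| = |R − M| = 67.376.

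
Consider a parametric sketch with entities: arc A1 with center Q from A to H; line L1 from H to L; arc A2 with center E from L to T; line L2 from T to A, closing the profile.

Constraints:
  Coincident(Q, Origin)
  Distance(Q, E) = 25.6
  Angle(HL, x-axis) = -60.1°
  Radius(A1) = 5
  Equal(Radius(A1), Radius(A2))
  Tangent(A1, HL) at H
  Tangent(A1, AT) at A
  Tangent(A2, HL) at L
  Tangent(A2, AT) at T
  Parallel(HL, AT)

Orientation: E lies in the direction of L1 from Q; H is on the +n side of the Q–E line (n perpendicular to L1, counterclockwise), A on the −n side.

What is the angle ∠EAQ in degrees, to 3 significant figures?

78.9°

The slot axis is L1's direction at -60.1°, so u = (cos -60.1°, sin -60.1°) = (0.498, -0.867) and n = (−sin -60.1°, cos -60.1°) = (0.867, 0.498). Q is at the origin and E lies 25.6 along u from Q, so E = 25.6·u = (12.8, -22.2). Tangency of A1 to both parallel lines with radius 5.0 puts H and A at Q ± 5.0·n: H = (4.33, 2.49), A = (-4.33, -2.49). Then cos ∠EAQ = AE·AQ / (|AE||AQ|), giving 78.9°.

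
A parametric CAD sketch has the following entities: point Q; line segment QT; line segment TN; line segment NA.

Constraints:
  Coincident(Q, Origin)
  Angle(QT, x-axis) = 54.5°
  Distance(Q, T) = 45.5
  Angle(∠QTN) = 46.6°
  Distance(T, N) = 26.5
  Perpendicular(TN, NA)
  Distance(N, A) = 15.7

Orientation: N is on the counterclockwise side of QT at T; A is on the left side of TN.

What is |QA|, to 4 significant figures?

18.00

Q is at the origin; QT runs at 54.5° with length 45.5, so T = 45.5·(cos 54.5°, sin 54.5°) = (26.42, 37.04). ∠QTN = 46.6°, so TN runs at 54.5° + (180° − 46.6°) = 187.9° from the x-axis; with |TN| = 26.5, N = T + 26.5·(cos 187.9°, sin 187.9°) = (0.1735, 33.40). TN ⟂ NA; with |NA| = 15.7 on the left of TN, A = N + 15.7·(0.1374, -0.9905) = (2.331, 17.85). Then |QA| = |A − Q| = 18.00.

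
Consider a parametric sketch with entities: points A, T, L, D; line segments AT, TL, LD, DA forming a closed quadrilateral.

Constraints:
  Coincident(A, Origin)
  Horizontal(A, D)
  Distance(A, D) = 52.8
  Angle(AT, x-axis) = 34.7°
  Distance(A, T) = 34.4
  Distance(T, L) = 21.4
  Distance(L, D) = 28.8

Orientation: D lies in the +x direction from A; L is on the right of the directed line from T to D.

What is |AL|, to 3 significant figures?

24.1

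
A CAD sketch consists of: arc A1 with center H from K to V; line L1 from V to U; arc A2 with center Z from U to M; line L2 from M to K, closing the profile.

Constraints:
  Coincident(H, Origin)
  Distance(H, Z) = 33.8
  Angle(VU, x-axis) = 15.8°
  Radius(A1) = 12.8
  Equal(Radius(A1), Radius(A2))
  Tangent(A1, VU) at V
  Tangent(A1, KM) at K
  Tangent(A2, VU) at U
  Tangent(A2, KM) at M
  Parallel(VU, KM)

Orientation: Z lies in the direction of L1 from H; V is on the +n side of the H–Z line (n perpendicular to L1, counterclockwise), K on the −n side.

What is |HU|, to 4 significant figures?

36.14

The slot axis is L1's direction at 15.8°, so u = (cos 15.8°, sin 15.8°) = (0.9622, 0.2723) and n = (−sin 15.8°, cos 15.8°) = (-0.2723, 0.9622). H is at the origin and Z lies 33.8 along u from H, so Z = 33.8·u = (32.52, 9.203). Tangency of A1 to both parallel lines with radius 12.8 puts V and K at H ± 12.8·n: V = (-3.485, 12.32), K = (3.485, -12.32). Equal radii place U and M the same way about Z: U = Z + 12.8·n = (29.04, 21.52), M = Z − 12.8·n = (36.01, -3.113). Then |HU| = |U − H| = 36.14.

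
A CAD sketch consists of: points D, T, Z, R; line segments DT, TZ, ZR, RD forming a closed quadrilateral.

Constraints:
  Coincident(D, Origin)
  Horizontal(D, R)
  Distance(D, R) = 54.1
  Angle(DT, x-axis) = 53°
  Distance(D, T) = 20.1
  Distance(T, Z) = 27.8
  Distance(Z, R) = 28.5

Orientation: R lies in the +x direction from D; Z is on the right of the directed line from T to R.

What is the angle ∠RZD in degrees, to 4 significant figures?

148.5°

D is at the origin; D and R share the same y with |DR| = 54.1 and R in +x, so R = (54.1, 0). DT runs at 53.0° with |DT| = 20.1, so T = (12.10, 16.05). Z is determined by |TZ| = 27.8 and |ZR| = 28.5 together: it lies at the intersection of circle(T, 27.8) and circle(R, 28.5). With |TR| = 44.97, the foot of the radical line on TR is 22.05 from T and the perpendicular offset is √(27.8² − 22.05²) = 16.94. Taking the right-of-TR solution: Z = (26.64, -7.638).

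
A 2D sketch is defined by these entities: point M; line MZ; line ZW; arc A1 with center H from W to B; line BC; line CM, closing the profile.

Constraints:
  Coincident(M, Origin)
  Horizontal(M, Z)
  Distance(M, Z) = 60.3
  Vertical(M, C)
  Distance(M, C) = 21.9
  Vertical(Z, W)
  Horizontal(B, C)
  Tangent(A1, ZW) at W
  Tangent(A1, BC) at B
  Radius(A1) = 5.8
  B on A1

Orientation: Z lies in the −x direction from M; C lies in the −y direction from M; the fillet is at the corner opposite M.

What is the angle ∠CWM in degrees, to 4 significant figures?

20.44°

The virtual corner opposite M is at (-60.30, -21.90). A1 meets ZW tangentially, so HW is at right angles to ZW and A1 meets BC tangentially, so HB is at right angles to BC, with radius 5.8, so the center H sits 5.8 in from both sides at H = (-54.50, -16.10). That places the tangent points at W = (-60.30, -16.10) on ZW and B = (-54.50, -21.90) on BC. Then cos ∠CWM = WC·WM / (|WC||WM|), giving 20.44°.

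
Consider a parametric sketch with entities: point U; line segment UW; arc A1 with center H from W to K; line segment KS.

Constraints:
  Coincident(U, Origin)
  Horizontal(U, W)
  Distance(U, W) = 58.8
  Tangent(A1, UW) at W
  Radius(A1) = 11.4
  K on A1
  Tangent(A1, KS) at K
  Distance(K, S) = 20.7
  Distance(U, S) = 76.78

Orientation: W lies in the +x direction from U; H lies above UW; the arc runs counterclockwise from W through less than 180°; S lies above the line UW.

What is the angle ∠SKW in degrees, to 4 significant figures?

134.2°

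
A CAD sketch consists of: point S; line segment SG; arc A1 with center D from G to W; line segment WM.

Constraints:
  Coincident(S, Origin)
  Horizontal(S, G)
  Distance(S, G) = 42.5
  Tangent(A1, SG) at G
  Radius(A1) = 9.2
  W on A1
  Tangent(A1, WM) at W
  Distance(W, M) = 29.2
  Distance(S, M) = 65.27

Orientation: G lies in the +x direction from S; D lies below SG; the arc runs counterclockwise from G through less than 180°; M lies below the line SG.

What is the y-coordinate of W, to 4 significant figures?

-14.84

Checks: |DW| = 9.200 ✓; ∠(DW, WM) = 90.00° ✓; |WM| = 29.20 ✓; |SM| = 65.27 ✓.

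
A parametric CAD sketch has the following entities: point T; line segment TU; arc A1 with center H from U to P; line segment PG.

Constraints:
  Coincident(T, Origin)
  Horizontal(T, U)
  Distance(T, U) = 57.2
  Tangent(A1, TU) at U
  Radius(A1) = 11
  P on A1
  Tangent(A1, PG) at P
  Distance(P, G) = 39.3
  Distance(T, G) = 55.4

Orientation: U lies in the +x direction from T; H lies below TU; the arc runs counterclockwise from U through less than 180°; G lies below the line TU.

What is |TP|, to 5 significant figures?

47.418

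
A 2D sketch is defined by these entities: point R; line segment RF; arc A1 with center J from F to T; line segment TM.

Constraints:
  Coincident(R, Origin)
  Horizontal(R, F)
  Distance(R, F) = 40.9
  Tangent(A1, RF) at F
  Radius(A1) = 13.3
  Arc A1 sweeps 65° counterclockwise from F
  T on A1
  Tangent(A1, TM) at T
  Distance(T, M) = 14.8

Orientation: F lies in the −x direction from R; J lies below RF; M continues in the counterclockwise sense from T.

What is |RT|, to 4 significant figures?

53.51

R is at the origin; RF is horizontal with |RF| = 40.9 and F on the −x side, so F = (-40.90, 0.000). Since A1 is tangent to RF there, JF ⟂ RF, so J = F + (0, -13.3) = (-40.90, -13.30). On A1, F sits at bearing 90° from J; a 65° counterclockwise sweep puts T at bearing 155°, so T = J + 13.3·(cos 155°, sin 155°) = (-52.95, -7.679). Then |RT| = |T − R| = 53.51.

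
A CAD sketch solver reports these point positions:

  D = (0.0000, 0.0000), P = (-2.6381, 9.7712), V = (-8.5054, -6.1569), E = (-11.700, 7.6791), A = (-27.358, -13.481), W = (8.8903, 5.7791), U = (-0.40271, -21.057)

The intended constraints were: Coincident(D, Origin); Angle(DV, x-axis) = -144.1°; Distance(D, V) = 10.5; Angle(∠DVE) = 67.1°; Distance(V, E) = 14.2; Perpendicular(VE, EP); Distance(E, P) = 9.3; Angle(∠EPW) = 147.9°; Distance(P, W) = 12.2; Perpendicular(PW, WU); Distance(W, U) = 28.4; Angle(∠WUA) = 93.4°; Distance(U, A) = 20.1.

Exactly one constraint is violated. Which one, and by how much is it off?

Distance(U, A) = 20.1 — off by 7.90.

D = (0.00, 0.00) ✓; DV at -144.1° ✓; |DV| = 10.50 ✓; ∠DVE = 67.10° ✓; |VE| = 14.20 ✓; ∠(VE, EP) = 90.00° ✓; |EP| = 9.300 ✓; ∠EPW = 147.9° ✓; |PW| = 12.20 ✓; ∠(PW, WU) = 90.00° ✓; |WU| = 28.40 ✓; ∠WUA = 93.40° ✓; |UA| = 28.00 ✗.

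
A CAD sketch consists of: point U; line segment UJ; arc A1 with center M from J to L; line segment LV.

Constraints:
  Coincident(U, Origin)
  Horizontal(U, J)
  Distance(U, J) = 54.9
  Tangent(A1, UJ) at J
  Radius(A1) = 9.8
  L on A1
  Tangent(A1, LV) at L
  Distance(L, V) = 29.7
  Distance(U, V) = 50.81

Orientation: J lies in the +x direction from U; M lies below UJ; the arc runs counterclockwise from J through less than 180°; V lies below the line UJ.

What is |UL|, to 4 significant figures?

46.06

U is at the origin; UJ is horizontal with |UJ| = 54.9 and J on the +x side, so J = (54.90, 0.000). Tangency of A1 to UJ means the radius MJ is perpendicular to UJ, so M = J + (0, -9.8) = (54.90, -9.800). Since ML ⟂ LV (tangency), |MV| = √(9.8² + 29.7²) = 31.28 regardless of where L sits on A1. So V lies on both circle(U, 50.81) and circle(M, 31.28); the below-UJ intersection is V = (36.65, -35.20). L is the foot of the tangent from V: L = (45.55, -6.862).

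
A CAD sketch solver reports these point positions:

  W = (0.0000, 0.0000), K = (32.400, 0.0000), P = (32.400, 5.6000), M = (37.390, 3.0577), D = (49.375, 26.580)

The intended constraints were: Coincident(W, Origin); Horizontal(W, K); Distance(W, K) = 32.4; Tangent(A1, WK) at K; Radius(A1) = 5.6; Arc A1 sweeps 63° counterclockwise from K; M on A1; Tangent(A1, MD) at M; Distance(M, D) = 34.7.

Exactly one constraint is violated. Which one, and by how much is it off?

Distance(M, D) = 34.7 — off by 8.30.

W = (0.00, 0.00) ✓; W.y = 0.00, K.y = 0.00 ✓; |WK| = 32.40 ✓; ∠(PK, KW) = 90.00° ✓; |PK| = 5.600 ✓; bearing(P→M) − bearing(P→K) = 63.00° ✓; |PM| = 5.600 ✓; ∠(PM, MD) = 90.00° ✓; |MD| = 26.40 ✗.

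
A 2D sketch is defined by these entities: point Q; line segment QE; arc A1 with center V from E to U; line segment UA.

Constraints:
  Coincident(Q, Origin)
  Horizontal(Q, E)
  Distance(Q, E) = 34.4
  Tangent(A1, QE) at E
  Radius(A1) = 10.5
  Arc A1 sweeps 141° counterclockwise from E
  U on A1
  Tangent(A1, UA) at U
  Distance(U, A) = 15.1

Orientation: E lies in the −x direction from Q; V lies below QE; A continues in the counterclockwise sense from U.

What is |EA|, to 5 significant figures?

28.626

Q is at the origin; QE is horizontal with |QE| = 34.4 and E on the −x side, so E = (-34.400, 0.0000). Since A1 is tangent to QE there, VE ⟂ QE, so V = E + (0, -10.5) = (-34.400, -10.500). On A1, E sits at bearing 90° from V; a 141° counterclockwise sweep puts U at bearing 231°, so U = V + 10.5·(cos 231°, sin 231°) = (-41.008, -18.660). A1 meets UA tangentially, so VU is at right angles to UA, so UA runs along (−sin 231°, cos 231°); with |UA| = 15.1, A = (-29.273, -28.163). Then |EA| = |A − E| = 28.626.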